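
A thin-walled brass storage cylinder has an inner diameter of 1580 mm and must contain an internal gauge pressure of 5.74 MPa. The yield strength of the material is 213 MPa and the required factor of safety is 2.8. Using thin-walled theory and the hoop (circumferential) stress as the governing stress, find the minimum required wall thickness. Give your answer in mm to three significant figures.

σ_allow = 213/2.8 = 76.07 MPa.
Hoop stress σ_h = pD/(2t), so t = pD/(2σ_allow) = 5.74×1580/(2×76.07) = 59.61 mm.

t = 59.6 mm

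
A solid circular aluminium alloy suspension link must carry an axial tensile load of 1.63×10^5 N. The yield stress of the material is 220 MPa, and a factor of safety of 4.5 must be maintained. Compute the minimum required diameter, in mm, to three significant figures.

d = 65.2 mm

Allowable stress σ_allow = 220/4.5 = 48.89 MPa.
Required area A = F/σ_allow = 163000/48.89 = 3334 mm².
A = πd²/4 → d = √(4A/π) = 65.15 mm.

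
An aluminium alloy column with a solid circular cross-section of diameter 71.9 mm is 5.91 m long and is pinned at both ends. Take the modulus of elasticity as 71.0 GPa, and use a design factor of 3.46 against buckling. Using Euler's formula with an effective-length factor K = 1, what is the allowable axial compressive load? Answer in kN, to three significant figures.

P_allow = 7.61 kN

I = πd⁴/64 = π×71.9⁴/64 = 1.312×10^6 mm⁴.
Effective length L_e = KL = 1×5.91 m = 5910 mm.
Euler critical load P_cr = π²EI/L_e² = π²×71000×1.312×10^6/5910² = 26320 N.
P_allow = P_cr/n = 26320/3.46 = 7607 N.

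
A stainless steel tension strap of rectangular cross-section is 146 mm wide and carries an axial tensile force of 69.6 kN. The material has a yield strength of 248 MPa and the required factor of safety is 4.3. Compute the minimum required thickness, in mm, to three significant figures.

t = 8.27 mm

σ_allow = 248/4.3 = 57.67 MPa.
Required area A = F/σ_allow = 69600/57.67 = 1207 mm².
t = A/w = 1207/146 = 8.266 mm.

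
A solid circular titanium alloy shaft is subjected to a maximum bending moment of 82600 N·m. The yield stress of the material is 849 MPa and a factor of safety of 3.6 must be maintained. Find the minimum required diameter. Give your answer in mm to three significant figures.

d = 153 mm

σ_allow = 849/3.6 = 235.8 MPa.
For a solid circular section σ = 32M/(πd³), so d³ = 32M/(π σ_allow) = 32×8.2600×10^7/(π×235.8) = 3.568×10^6 mm³.
d = 152.8 mm.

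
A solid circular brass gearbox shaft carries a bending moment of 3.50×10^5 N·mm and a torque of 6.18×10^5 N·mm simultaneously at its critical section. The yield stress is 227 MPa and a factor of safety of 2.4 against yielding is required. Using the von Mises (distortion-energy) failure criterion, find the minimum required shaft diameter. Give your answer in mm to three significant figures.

σ_allow = σ_y/n = 227/2.4 = 94.58 MPa.
For a solid shaft σ_b = 32M/(πd³) and τ = 16T/(πd³), so the von Mises stress is σ' = (16/πd³)·√(4M²+3T²).
√(4M²+3T²) = √(4×(350000)² + 3×(618000)²) = 1.279×10^6 N·mm.
d³ = 16×1.279×10^6/(π×94.58) = 68870 mm³.
d = 40.99 mm.

d = 41.0 mm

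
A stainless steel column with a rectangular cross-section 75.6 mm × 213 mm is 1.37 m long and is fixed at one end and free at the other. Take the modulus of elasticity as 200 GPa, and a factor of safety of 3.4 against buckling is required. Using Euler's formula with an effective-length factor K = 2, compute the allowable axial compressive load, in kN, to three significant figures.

P_allow = 593 kN

Buckling occurs about the weak axis: I_min = h·b³/12 = 213×75.6³/12 = 7.669×10^6 mm⁴ (b = 75.6 mm is the smaller dimension).
Effective length L_e = KL = 2×1.37 m = 2740 mm.
Euler critical load P_cr = π²EI/L_e² = π²×200000×7.669×10^6/2740² = 2.016×10^6 N.
P_allow = P_cr/n = 2.016×10^6/3.4 = 593100 N.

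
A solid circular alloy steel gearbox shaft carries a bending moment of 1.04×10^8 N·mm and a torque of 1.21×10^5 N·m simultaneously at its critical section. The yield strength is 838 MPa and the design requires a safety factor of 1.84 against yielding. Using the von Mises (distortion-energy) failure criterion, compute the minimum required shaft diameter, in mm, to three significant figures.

d = 149 mm

σ_allow = σ_y/n = 838/1.84 = 455.4 MPa.
For a solid shaft σ_b = 32M/(πd³) and τ = 16T/(πd³), so the von Mises stress is σ' = (16/πd³)·√(4M²+3T²).
√(4M²+3T²) = √(4×(1.040×10^8)² + 3×(1.210×10^8)²) = 2.953×10^8 N·mm.
d³ = 16×2.953×10^8/(π×455.4) = 3.302×10^6 mm³.
d = 148.9 mm.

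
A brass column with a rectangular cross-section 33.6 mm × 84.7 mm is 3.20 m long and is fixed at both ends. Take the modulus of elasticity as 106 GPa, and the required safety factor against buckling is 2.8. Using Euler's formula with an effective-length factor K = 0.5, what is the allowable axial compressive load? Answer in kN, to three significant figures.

Buckling occurs about the weak axis: I_min = h·b³/12 = 84.7×33.6³/12 = 267700 mm⁴ (b = 33.6 mm is the smaller dimension).
Effective length L_e = KL = 0.5×3.20 m = 1600 mm.
Euler critical load P_cr = π²EI/L_e² = π²×106000×267700/1600² = 109400 N.
P_allow = P_cr/n = 109400/2.8 = 39080 N.

P_allow = 39.1 kN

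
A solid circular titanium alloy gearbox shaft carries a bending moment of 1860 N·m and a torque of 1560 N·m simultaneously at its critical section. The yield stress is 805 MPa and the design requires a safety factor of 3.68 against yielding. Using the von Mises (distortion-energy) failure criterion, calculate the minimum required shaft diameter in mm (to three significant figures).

σ_allow = σ_y/n = 805/3.68 = 218.8 MPa.
For a solid shaft σ_b = 32M/(πd³) and τ = 16T/(πd³), so the von Mises stress is σ' = (16/πd³)·√(4M²+3T²).
√(4M²+3T²) = √(4×(1.860×10^6)² + 3×(1.560×10^6)²) = 4.598×10^6 N·mm.
d³ = 16×4.598×10^6/(π×218.8) = 107000 mm³.
d = 47.48 mm.

d = 47.5 mm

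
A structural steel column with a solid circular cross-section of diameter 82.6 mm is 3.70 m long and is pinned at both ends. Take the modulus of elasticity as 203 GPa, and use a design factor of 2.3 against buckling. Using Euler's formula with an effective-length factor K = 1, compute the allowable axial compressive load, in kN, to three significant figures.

I = πd⁴/64 = π×82.6⁴/64 = 2.285×10^6 mm⁴.
Effective length L_e = KL = 1×3.70 m = 3700 mm.
Euler critical load P_cr = π²EI/L_e² = π²×203000×2.285×10^6/3700² = 334400 N.
P_allow = P_cr/n = 334400/2.3 = 145400 N.

P_allow = 145 kN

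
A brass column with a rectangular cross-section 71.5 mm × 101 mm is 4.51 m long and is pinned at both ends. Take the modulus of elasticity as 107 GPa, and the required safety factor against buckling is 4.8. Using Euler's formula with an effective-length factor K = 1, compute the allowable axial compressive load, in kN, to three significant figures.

P_allow = 33.3 kN

Buckling occurs about the weak axis: I_min = h·b³/12 = 101×71.5³/12 = 3.077×10^6 mm⁴ (b = 71.5 mm is the smaller dimension).
Effective length L_e = KL = 1×4.51 m = 4510 mm.
Euler critical load P_cr = π²EI/L_e² = π²×107000×3.077×10^6/4510² = 159700 N.
P_allow = P_cr/n = 159700/4.8 = 33280 N.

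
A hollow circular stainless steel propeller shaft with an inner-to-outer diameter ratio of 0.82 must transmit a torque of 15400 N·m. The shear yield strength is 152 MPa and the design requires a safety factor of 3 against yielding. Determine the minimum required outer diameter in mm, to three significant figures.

d_o = 141 mm

τ_allow = 152/3 = 50.67 MPa.
For a hollow shaft τ = 16T/[πd_o³(1−k⁴)] with k = 0.82, so 1−k⁴ = 0.5479.
d_o³ = 16T/[π τ_allow (1−k⁴)] = 16×1.5400×10^7/(π×50.67×0.5479) = 2.825×10^6 mm³.
d_o = 141.4 mm.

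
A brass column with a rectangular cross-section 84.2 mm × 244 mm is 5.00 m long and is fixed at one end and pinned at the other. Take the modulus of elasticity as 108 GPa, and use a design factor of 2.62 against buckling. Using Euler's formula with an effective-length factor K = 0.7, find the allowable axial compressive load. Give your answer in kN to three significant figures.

Buckling occurs about the weak axis: I_min = h·b³/12 = 244×84.2³/12 = 1.214×10^7 mm⁴ (b = 84.2 mm is the smaller dimension).
Effective length L_e = KL = 0.7×5.00 m = 3500 mm.
Euler critical load P_cr = π²EI/L_e² = π²×108000×1.214×10^7/3500² = 1.056×10^6 N.
P_allow = P_cr/n = 1.056×10^6/2.62 = 403100 N.

P_allow = 403 kN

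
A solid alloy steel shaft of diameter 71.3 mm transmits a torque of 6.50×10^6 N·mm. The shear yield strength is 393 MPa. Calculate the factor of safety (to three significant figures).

n = 4.30

τ = 16T/(πd³) = 16×6500000/(π×71.3³) = 91.33 MPa.
n = τ_limit/τ = 393/91.33 = 4.303.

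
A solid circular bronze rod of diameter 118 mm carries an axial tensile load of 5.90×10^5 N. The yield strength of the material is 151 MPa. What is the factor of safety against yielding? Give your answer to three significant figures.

n = 2.80

A = πd²/4 = 10940 mm².
σ = F/A = 590000/10940 = 53.95 MPa.
n = 151/53.95 = 2.799.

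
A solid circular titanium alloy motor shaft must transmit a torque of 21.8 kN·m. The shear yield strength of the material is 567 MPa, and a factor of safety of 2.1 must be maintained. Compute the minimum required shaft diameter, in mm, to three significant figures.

d = 74.4 mm

Allowable shear stress τ_allow = 567/2.1 = 270.0 MPa.
For a solid shaft τ = 16T/(πd³), so d³ = 16T/(π τ_allow) = 16×2.1800×10^7/(π×270.0) = 411200 mm³.
d = (411200)^(1/3) = 74.36 mm.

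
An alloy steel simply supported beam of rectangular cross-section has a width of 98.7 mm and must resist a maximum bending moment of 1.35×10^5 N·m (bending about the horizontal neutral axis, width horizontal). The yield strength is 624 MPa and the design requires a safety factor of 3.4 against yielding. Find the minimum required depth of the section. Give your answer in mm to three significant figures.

σ_allow = 624/3.4 = 183.5 MPa.
For a rectangular section σ = 6M/(bh²), so h² = 6M/(b σ_allow) = 6×1.3500×10^8/(98.7×183.5) = 44720 mm².
h = 211.5 mm.

h = 211 mm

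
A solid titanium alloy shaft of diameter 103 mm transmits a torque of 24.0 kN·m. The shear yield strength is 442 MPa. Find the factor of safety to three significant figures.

n = 3.95

τ = 16T/(πd³) = 16×2.4000×10^7/(π×103³) = 111.9 MPa.
n = τ_limit/τ = 442/111.9 = 3.951.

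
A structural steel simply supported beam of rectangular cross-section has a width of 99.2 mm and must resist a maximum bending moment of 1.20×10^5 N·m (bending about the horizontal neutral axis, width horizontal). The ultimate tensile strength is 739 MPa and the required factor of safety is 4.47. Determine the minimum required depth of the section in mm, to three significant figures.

h = 210 mm

σ_allow = 739/4.47 = 165.3 MPa.
For a rectangular section σ = 6M/(bh²), so h² = 6M/(b σ_allow) = 6×1.2000×10^8/(99.2×165.3) = 43900 mm².
h = 209.5 mm.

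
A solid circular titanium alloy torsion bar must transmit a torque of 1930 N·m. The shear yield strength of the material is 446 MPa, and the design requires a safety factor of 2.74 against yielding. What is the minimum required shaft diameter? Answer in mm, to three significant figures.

Allowable shear stress τ_allow = 446/2.74 = 162.8 MPa.
For a solid shaft τ = 16T/(πd³), so d³ = 16T/(π τ_allow) = 16×1930000/(π×162.8) = 60390 mm³.
d = (60390)^(1/3) = 39.23 mm.

d = 39.2 mm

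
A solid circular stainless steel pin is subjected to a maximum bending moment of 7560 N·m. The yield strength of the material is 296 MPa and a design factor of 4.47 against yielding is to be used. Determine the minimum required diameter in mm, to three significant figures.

σ_allow = 296/4.47 = 66.22 MPa.
For a solid circular section σ = 32M/(πd³), so d³ = 32M/(π σ_allow) = 32×7560000/(π×66.22) = 1.163×10^6 mm³.
d = 105.2 mm.

d = 105 mm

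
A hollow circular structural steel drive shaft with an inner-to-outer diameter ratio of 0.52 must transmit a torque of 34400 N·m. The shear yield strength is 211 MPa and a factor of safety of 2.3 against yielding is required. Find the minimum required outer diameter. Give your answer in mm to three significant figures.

d_o = 127 mm

τ_allow = 211/2.3 = 91.74 MPa.
For a hollow shaft τ = 16T/[πd_o³(1−k⁴)] with k = 0.52, so 1−k⁴ = 0.9269.
d_o³ = 16T/[π τ_allow (1−k⁴)] = 16×3.4400×10^7/(π×91.74×0.9269) = 2.060×10^6 mm³.
d_o = 127.2 mm.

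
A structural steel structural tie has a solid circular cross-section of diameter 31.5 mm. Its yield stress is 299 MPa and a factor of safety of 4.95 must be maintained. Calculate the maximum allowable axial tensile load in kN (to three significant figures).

σ_allow = 299/4.95 = 60.40 MPa.
A = πd²/4 = π×31.5²/4 = 779.3 mm².
F_allow = σ_allow × A = 60.40×779.3 = 47070 N.

F_allow = 47.1 kN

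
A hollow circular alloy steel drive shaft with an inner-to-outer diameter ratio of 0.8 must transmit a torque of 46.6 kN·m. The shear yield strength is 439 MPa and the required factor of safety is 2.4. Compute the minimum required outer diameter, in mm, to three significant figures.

d_o = 130 mm

τ_allow = 439/2.4 = 182.9 MPa.
For a hollow shaft τ = 16T/[πd_o³(1−k⁴)] with k = 0.8, so 1−k⁴ = 0.5904.
d_o³ = 16T/[π τ_allow (1−k⁴)] = 16×4.6600×10^7/(π×182.9×0.5904) = 2.198×10^6 mm³.
d_o = 130.0 mm.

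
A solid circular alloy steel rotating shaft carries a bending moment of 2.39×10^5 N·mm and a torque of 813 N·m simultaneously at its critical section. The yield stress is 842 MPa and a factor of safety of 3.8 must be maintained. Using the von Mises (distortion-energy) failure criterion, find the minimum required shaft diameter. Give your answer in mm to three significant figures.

d = 32.5 mm

σ_allow = σ_y/n = 842/3.8 = 221.6 MPa.
For a solid shaft σ_b = 32M/(πd³) and τ = 16T/(πd³), so the von Mises stress is σ' = (16/πd³)·√(4M²+3T²).
√(4M²+3T²) = √(4×(239000)² + 3×(813000)²) = 1.487×10^6 N·mm.
d³ = 16×1.487×10^6/(π×221.6) = 34180 mm³.
d = 32.45 mm.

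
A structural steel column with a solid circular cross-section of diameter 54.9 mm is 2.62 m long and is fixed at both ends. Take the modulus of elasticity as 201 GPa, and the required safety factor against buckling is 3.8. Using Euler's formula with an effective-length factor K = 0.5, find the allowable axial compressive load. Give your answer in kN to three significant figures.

I = πd⁴/64 = π×54.9⁴/64 = 445900 mm⁴.
Effective length L_e = KL = 0.5×2.62 m = 1310 mm.
Euler critical load P_cr = π²EI/L_e² = π²×201000×445900/1310² = 515500 N.
P_allow = P_cr/n = 515500/3.8 = 135700 N.

P_allow = 136 kN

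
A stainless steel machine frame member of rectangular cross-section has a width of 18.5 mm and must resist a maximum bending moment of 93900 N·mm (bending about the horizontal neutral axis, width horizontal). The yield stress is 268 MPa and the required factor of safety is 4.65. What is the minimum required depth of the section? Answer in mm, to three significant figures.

h = 23.0 mm

σ_allow = 268/4.65 = 57.63 MPa.
For a rectangular section σ = 6M/(bh²), so h² = 6M/(b σ_allow) = 6×93900/(18.5×57.63) = 528.4 mm².
h = 22.99 mm.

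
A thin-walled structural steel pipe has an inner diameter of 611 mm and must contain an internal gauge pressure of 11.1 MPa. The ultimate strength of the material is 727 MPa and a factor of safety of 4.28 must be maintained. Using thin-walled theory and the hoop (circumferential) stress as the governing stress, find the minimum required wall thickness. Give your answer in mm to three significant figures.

σ_allow = 727/4.28 = 169.9 MPa.
Hoop stress σ_h = pD/(2t), so t = pD/(2σ_allow) = 11.1×611/(2×169.9) = 19.96 mm.

t = 20.0 mm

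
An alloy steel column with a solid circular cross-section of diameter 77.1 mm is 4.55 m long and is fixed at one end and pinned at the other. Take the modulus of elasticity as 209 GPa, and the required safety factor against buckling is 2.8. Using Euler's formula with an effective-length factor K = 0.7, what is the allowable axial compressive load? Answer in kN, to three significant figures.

P_allow = 126 kN

I = πd⁴/64 = π×77.1⁴/64 = 1.735×10^6 mm⁴.
Effective length L_e = KL = 0.7×4.55 m = 3185 mm.
Euler critical load P_cr = π²EI/L_e² = π²×209000×1.735×10^6/3185² = 352700 N.
P_allow = P_cr/n = 352700/2.8 = 126000 N.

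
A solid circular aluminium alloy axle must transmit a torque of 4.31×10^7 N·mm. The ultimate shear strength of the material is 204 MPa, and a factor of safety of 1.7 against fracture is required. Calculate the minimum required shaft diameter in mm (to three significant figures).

Allowable shear stress τ_allow = 204/1.7 = 120.0 MPa.
For a solid shaft τ = 16T/(πd³), so d³ = 16T/(π τ_allow) = 16×4.3100×10^7/(π×120.0) = 1.829×10^6 mm³.
d = (1.829×10^6)^(1/3) = 122.3 mm.

d = 122 mm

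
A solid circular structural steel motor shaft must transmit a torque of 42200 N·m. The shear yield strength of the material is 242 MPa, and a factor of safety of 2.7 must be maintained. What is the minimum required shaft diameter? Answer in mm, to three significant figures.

d = 134 mm

Allowable shear stress τ_allow = 242/2.7 = 89.63 MPa.
For a solid shaft τ = 16T/(πd³), so d³ = 16T/(π τ_allow) = 16×4.2200×10^7/(π×89.63) = 2.398×10^6 mm³.
d = (2.398×10^6)^(1/3) = 133.8 mm.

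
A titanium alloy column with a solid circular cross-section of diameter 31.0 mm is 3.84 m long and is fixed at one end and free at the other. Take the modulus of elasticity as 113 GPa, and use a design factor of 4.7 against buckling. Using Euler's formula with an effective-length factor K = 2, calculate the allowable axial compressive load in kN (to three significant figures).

P_allow = 0.182 kN

I = πd⁴/64 = π×31.0⁴/64 = 45330 mm⁴.
Effective length L_e = KL = 2×3.84 m = 7680 mm.
Euler critical load P_cr = π²EI/L_e² = π²×113000×45330/7680² = 857.2 N.
P_allow = P_cr/n = 857.2/4.7 = 182.4 N.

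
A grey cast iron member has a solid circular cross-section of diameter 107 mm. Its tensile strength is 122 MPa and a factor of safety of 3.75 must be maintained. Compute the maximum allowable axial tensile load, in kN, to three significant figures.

σ_allow = 122/3.75 = 32.53 MPa.
A = πd²/4 = π×107²/4 = 8992 mm².
F_allow = σ_allow × A = 32.53×8992 = 292500 N.

F_allow = 293 kN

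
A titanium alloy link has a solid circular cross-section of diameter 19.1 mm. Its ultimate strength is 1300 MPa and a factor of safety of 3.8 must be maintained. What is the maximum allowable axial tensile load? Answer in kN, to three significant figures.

F_allow = 98.0 kN

σ_allow = 1300/3.8 = 342.1 MPa.
A = πd²/4 = π×19.1²/4 = 286.5 mm².
F_allow = σ_allow × A = 342.1×286.5 = 98020 N.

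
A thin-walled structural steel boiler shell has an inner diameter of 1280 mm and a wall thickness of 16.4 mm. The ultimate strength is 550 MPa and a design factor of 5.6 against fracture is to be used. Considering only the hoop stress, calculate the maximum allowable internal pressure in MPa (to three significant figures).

p_allow = 2.52 MPa

σ_allow = 550/5.6 = 98.21 MPa.
σ_h = pD/(2t) → p_allow = 2σ_allow t/D = 2×98.21×16.4/1280 = 2.517 MPa.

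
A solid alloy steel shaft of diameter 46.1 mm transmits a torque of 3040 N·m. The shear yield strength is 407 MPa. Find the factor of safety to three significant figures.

τ = 16T/(πd³) = 16×3040000/(π×46.1³) = 158.0 MPa.
n = τ_limit/τ = 407/158.0 = 2.575.

n = 2.58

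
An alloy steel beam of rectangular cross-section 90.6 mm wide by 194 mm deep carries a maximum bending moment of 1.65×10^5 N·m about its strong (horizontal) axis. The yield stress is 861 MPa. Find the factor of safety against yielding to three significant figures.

Section modulus S = bh²/6 = 90.6×194²/6 = 568300 mm³.
σ = M/S = 1.6500×10^8/568300 = 290.3 MPa.
n = 861/290.3 = 2.966.

n = 2.97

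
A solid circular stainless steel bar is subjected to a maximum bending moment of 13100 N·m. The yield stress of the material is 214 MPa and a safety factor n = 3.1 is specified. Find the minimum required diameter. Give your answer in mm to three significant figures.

σ_allow = 214/3.1 = 69.03 MPa.
For a solid circular section σ = 32M/(πd³), so d³ = 32M/(π σ_allow) = 32×1.3100×10^7/(π×69.03) = 1.933×10^6 mm³.
d = 124.6 mm.

d = 125 mm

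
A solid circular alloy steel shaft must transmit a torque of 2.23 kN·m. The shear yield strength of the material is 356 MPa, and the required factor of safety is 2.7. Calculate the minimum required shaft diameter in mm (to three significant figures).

Allowable shear stress τ_allow = 356/2.7 = 131.9 MPa.
For a solid shaft τ = 16T/(πd³), so d³ = 16T/(π τ_allow) = 16×2230000/(π×131.9) = 86140 mm³.
d = (86140)^(1/3) = 44.16 mm.

d = 44.2 mm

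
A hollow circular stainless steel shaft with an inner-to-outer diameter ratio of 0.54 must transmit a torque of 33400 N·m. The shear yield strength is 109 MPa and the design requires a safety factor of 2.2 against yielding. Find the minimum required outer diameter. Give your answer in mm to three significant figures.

τ_allow = 109/2.2 = 49.55 MPa.
For a hollow shaft τ = 16T/[πd_o³(1−k⁴)] with k = 0.54, so 1−k⁴ = 0.9150.
d_o³ = 16T/[π τ_allow (1−k⁴)] = 16×3.3400×10^7/(π×49.55×0.9150) = 3.752×10^6 mm³.
d_o = 155.4 mm.

d_o = 155 mm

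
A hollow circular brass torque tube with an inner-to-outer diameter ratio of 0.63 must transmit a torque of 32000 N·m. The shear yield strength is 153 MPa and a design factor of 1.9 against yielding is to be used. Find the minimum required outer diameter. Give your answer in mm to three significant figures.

τ_allow = 153/1.9 = 80.53 MPa.
For a hollow shaft τ = 16T/[πd_o³(1−k⁴)] with k = 0.63, so 1−k⁴ = 0.8425.
d_o³ = 16T/[π τ_allow (1−k⁴)] = 16×3.2000×10^7/(π×80.53×0.8425) = 2.402×10^6 mm³.
d_o = 133.9 mm.

d_o = 134 mm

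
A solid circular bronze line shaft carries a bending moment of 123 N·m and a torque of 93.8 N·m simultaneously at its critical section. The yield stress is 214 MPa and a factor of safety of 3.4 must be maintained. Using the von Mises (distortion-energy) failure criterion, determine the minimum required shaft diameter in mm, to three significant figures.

d = 28.8 mm

σ_allow = σ_y/n = 214/3.4 = 62.94 MPa.
For a solid shaft σ_b = 32M/(πd³) and τ = 16T/(πd³), so the von Mises stress is σ' = (16/πd³)·√(4M²+3T²).
√(4M²+3T²) = √(4×(123000)² + 3×(93800)²) = 294800 N·mm.
d³ = 16×294800/(π×62.94) = 23850 mm³.
d = 28.79 mm.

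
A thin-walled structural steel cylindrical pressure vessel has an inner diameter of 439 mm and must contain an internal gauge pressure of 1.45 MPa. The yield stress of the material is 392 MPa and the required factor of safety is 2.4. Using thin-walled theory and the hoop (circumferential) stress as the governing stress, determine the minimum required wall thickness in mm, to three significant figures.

t = 1.95 mm

σ_allow = 392/2.4 = 163.3 MPa.
Hoop stress σ_h = pD/(2t), so t = pD/(2σ_allow) = 1.45×439/(2×163.3) = 1.949 mm.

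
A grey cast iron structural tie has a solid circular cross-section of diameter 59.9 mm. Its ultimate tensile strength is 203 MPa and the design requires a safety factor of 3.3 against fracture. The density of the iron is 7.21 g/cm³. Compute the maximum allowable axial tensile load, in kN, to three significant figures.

σ_allow = 203/3.3 = 61.52 MPa.
A = πd²/4 = π×59.9²/4 = 2818 mm².
F_allow = σ_allow × A = 61.52×2818 = 173400 N.

F_allow = 173 kN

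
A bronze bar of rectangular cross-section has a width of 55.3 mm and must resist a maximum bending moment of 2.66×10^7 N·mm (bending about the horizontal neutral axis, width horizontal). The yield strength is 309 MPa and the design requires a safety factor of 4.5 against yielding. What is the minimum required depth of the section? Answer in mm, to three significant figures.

σ_allow = 309/4.5 = 68.67 MPa.
For a rectangular section σ = 6M/(bh²), so h² = 6M/(b σ_allow) = 6×2.6600×10^7/(55.3×68.67) = 42030 mm².
h = 205.0 mm.

h = 205 mm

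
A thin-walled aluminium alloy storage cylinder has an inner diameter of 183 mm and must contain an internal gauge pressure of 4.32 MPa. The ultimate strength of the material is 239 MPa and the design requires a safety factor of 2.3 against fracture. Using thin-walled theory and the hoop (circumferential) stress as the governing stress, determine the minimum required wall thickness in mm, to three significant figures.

σ_allow = 239/2.3 = 103.9 MPa.
Hoop stress σ_h = pD/(2t), so t = pD/(2σ_allow) = 4.32×183/(2×103.9) = 3.804 mm.

t = 3.80 mm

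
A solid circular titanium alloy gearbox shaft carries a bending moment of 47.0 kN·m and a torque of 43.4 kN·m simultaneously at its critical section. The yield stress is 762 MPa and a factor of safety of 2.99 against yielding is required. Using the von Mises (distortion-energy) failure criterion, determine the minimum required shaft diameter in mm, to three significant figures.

σ_allow = σ_y/n = 762/2.99 = 254.8 MPa.
For a solid shaft σ_b = 32M/(πd³) and τ = 16T/(πd³), so the von Mises stress is σ' = (16/πd³)·√(4M²+3T²).
√(4M²+3T²) = √(4×(4.700×10^7)² + 3×(4.340×10^7)²) = 1.204×10^8 N·mm.
d³ = 16×1.204×10^8/(π×254.8) = 2.405×10^6 mm³.
d = 134.0 mm.

d = 134 mm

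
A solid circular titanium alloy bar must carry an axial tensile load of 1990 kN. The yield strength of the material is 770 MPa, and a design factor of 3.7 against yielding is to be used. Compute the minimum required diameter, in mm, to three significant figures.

Allowable stress σ_allow = 770/3.7 = 208.1 MPa.
Required area A = F/σ_allow = 1990000/208.1 = 9562 mm².
A = πd²/4 → d = √(4A/π) = 110.3 mm.

d = 110 mm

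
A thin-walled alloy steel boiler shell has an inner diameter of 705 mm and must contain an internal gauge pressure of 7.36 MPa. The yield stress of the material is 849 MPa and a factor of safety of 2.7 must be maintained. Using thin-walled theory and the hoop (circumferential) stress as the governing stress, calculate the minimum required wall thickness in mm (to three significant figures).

t = 8.25 mm

σ_allow = 849/2.7 = 314.4 MPa.
Hoop stress σ_h = pD/(2t), so t = pD/(2σ_allow) = 7.36×705/(2×314.4) = 8.251 mm.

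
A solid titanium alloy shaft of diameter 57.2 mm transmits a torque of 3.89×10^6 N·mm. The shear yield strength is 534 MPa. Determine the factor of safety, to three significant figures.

τ = 16T/(πd³) = 16×3890000/(π×57.2³) = 105.9 MPa.
n = τ_limit/τ = 534/105.9 = 5.044.

n = 5.04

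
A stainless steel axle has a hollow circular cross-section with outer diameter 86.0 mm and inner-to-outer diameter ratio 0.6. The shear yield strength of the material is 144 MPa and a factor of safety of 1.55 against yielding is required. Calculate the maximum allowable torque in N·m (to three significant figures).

T_allow = 10100 N·m

τ_allow = 144/1.55 = 92.90 MPa.
For a hollow shaft T_allow = τ_allow·πd_o³(1−k⁴)/16 with 1−k⁴ = 0.8704, so πd_o³(1−k⁴)/16 = 108700 mm³.
T_allow = 92.90×108700 = 1.010×10^7 N·mm = 10100 N·m.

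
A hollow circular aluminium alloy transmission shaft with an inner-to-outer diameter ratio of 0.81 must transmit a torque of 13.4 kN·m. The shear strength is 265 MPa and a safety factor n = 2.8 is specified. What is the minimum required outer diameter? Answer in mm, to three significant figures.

τ_allow = 265/2.8 = 94.64 MPa.
For a hollow shaft τ = 16T/[πd_o³(1−k⁴)] with k = 0.81, so 1−k⁴ = 0.5695.
d_o³ = 16T/[π τ_allow (1−k⁴)] = 16×1.3400×10^7/(π×94.64×0.5695) = 1.266×10^6 mm³.
d_o = 108.2 mm.

d_o = 108 mm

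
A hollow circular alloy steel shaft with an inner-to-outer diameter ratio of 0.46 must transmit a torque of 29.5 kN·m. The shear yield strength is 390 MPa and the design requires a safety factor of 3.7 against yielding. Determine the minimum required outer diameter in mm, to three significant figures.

τ_allow = 390/3.7 = 105.4 MPa.
For a hollow shaft τ = 16T/[πd_o³(1−k⁴)] with k = 0.46, so 1−k⁴ = 0.9552.
d_o³ = 16T/[π τ_allow (1−k⁴)] = 16×2.9500×10^7/(π×105.4×0.9552) = 1.492×10^6 mm³.
d_o = 114.3 mm.

d_o = 114 mm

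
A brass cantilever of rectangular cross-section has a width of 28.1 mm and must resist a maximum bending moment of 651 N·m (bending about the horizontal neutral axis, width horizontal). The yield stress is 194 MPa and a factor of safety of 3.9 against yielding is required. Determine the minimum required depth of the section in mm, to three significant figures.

h = 52.9 mm

σ_allow = 194/3.9 = 49.74 MPa.
For a rectangular section σ = 6M/(bh²), so h² = 6M/(b σ_allow) = 6×651000/(28.1×49.74) = 2794 mm².
h = 52.86 mm.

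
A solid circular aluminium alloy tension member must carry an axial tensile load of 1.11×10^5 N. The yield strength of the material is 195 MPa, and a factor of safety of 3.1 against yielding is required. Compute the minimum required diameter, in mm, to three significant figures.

d = 47.4 mm

Allowable stress σ_allow = 195/3.1 = 62.90 MPa.
Required area A = F/σ_allow = 111000/62.90 = 1765 mm².
A = πd²/4 → d = √(4A/π) = 47.40 mm.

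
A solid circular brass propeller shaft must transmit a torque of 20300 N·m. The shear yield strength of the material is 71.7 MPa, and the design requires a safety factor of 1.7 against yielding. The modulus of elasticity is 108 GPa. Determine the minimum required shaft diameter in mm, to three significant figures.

d = 135 mm

Allowable shear stress τ_allow = 71.7/1.7 = 42.18 MPa.
For a solid shaft τ = 16T/(πd³), so d³ = 16T/(π τ_allow) = 16×2.0300×10^7/(π×42.18) = 2.451×10^6 mm³.
d = (2.451×10^6)^(1/3) = 134.8 mm.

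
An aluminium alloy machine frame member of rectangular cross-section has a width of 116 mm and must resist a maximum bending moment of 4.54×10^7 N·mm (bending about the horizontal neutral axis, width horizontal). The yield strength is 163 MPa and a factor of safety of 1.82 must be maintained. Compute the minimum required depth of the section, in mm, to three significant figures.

h = 162 mm

σ_allow = 163/1.82 = 89.56 MPa.
For a rectangular section σ = 6M/(bh²), so h² = 6M/(b σ_allow) = 6×4.5400×10^7/(116×89.56) = 26220 mm².
h = 161.9 mm.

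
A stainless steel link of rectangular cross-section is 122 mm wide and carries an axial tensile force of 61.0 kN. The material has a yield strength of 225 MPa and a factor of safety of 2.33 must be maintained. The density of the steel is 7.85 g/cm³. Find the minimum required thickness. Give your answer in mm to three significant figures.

t = 5.18 mm

σ_allow = 225/2.33 = 96.57 MPa.
Required area A = F/σ_allow = 61000/96.57 = 631.7 mm².
t = A/w = 631.7/122 = 5.178 mm.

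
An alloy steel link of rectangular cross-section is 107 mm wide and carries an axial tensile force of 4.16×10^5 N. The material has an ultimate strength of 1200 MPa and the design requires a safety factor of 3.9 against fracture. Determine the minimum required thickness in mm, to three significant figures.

t = 12.6 mm

σ_allow = 1200/3.9 = 307.7 MPa.
Required area A = F/σ_allow = 416000/307.7 = 1352 mm².
t = A/w = 1352/107 = 12.64 mm.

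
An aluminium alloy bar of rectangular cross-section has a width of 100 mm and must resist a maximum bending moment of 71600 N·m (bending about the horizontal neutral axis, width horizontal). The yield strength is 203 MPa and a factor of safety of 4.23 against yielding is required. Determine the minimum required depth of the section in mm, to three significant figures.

σ_allow = 203/4.23 = 47.99 MPa.
For a rectangular section σ = 6M/(bh²), so h² = 6M/(b σ_allow) = 6×7.1600×10^7/(100×47.99) = 89520 mm².
h = 299.2 mm.

h = 299 mm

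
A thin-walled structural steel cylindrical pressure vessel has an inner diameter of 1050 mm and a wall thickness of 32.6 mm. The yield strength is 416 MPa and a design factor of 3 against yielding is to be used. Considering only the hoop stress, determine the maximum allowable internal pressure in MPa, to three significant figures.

σ_allow = 416/3 = 138.7 MPa.
σ_h = pD/(2t) → p_allow = 2σ_allow t/D = 2×138.7×32.6/1050 = 8.611 MPa.

p_allow = 8.61 MPa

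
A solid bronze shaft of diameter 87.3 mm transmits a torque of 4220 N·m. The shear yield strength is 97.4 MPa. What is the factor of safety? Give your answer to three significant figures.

τ = 16T/(πd³) = 16×4220000/(π×87.3³) = 32.30 MPa.
n = τ_limit/τ = 97.4/32.30 = 3.015.

n = 3.02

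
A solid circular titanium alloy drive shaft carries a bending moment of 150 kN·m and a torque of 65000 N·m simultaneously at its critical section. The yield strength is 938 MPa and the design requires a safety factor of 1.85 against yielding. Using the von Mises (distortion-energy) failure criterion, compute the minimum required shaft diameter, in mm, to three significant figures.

d = 148 mm

σ_allow = σ_y/n = 938/1.85 = 507.0 MPa.
For a solid shaft σ_b = 32M/(πd³) and τ = 16T/(πd³), so the von Mises stress is σ' = (16/πd³)·√(4M²+3T²).
√(4M²+3T²) = √(4×(1.500×10^8)² + 3×(6.500×10^7)²) = 3.204×10^8 N·mm.
d³ = 16×3.204×10^8/(π×507.0) = 3.219×10^6 mm³.
d = 147.6 mm.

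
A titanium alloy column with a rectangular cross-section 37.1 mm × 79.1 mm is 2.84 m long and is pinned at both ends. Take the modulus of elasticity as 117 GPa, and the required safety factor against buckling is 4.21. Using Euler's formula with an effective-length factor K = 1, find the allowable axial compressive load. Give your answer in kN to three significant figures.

Buckling occurs about the weak axis: I_min = h·b³/12 = 79.1×37.1³/12 = 336600 mm⁴ (b = 37.1 mm is the smaller dimension).
Effective length L_e = KL = 1×2.84 m = 2840 mm.
Euler critical load P_cr = π²EI/L_e² = π²×117000×336600/2840² = 48190 N.
P_allow = P_cr/n = 48190/4.21 = 11450 N.

P_allow = 11.4 kN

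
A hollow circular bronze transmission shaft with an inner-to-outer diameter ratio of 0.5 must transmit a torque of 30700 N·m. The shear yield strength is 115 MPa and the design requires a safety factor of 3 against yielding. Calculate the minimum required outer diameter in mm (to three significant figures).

τ_allow = 115/3 = 38.33 MPa.
For a hollow shaft τ = 16T/[πd_o³(1−k⁴)] with k = 0.5, so 1−k⁴ = 0.9375.
d_o³ = 16T/[π τ_allow (1−k⁴)] = 16×3.0700×10^7/(π×38.33×0.9375) = 4.351×10^6 mm³.
d_o = 163.3 mm.

d_o = 163 mm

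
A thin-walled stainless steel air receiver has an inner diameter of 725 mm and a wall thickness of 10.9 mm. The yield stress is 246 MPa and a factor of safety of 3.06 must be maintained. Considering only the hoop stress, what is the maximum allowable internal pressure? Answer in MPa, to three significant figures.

σ_allow = 246/3.06 = 80.39 MPa.
σ_h = pD/(2t) → p_allow = 2σ_allow t/D = 2×80.39×10.9/725 = 2.417 MPa.

p_allow = 2.42 MPa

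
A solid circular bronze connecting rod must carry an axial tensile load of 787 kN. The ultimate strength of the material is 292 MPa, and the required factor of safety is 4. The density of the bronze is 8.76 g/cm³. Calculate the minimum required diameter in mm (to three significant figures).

d = 117 mm

Allowable stress σ_allow = 292/4 = 73.00 MPa.
Required area A = F/σ_allow = 787000/73.00 = 10780 mm².
A = πd²/4 → d = √(4A/π) = 117.2 mm.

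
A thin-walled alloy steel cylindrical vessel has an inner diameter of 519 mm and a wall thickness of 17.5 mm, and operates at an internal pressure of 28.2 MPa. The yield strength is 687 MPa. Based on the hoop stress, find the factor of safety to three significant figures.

n = 1.64

σ_h = pD/(2t) = 28.2×519/(2×17.5) = 418.2 MPa.
n = 687/418.2 = 1.643.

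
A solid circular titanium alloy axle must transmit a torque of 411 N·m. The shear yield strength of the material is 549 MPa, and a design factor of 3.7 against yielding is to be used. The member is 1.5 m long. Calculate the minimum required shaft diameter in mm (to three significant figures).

d = 24.2 mm

Allowable shear stress τ_allow = 549/3.7 = 148.4 MPa.
For a solid shaft τ = 16T/(πd³), so d³ = 16T/(π τ_allow) = 16×411000/(π×148.4) = 14110 mm³.
d = (14110)^(1/3) = 24.16 mm.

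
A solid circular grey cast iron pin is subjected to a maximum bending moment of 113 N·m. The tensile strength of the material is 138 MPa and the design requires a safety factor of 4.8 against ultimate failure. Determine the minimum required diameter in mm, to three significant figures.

σ_allow = 138/4.8 = 28.75 MPa.
For a solid circular section σ = 32M/(πd³), so d³ = 32M/(π σ_allow) = 32×113000/(π×28.75) = 40040 mm³.
d = 34.21 mm.

d = 34.2 mm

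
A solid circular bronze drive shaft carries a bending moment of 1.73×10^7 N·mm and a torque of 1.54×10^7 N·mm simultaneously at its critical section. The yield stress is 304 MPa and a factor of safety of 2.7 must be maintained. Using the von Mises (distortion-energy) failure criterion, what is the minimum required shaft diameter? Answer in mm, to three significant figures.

d = 125 mm

σ_allow = σ_y/n = 304/2.7 = 112.6 MPa.
For a solid shaft σ_b = 32M/(πd³) and τ = 16T/(πd³), so the von Mises stress is σ' = (16/πd³)·√(4M²+3T²).
√(4M²+3T²) = √(4×(1.730×10^7)² + 3×(1.540×10^7)²) = 4.369×10^7 N·mm.
d³ = 16×4.369×10^7/(π×112.6) = 1.976×10^6 mm³.
d = 125.5 mm.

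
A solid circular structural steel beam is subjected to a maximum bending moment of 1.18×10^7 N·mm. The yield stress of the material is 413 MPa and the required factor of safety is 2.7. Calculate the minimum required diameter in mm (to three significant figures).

d = 92.3 mm

σ_allow = 413/2.7 = 153.0 MPa.
For a solid circular section σ = 32M/(πd³), so d³ = 32M/(π σ_allow) = 32×1.1800×10^7/(π×153.0) = 785800 mm³.
d = 92.28 mm.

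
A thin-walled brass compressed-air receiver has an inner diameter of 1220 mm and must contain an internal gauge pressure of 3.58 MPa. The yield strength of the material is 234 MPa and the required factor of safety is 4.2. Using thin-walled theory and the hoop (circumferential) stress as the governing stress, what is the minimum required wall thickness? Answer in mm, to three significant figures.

σ_allow = 234/4.2 = 55.71 MPa.
Hoop stress σ_h = pD/(2t), so t = pD/(2σ_allow) = 3.58×1220/(2×55.71) = 39.20 mm.

t = 39.2 mm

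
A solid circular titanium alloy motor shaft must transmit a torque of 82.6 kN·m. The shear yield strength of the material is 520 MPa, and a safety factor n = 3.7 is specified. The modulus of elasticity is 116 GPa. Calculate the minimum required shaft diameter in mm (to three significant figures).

d = 144 mm

Allowable shear stress τ_allow = 520/3.7 = 140.5 MPa.
For a solid shaft τ = 16T/(πd³), so d³ = 16T/(π τ_allow) = 16×8.2600×10^7/(π×140.5) = 2.993×10^6 mm³.
d = (2.993×10^6)^(1/3) = 144.1 mm.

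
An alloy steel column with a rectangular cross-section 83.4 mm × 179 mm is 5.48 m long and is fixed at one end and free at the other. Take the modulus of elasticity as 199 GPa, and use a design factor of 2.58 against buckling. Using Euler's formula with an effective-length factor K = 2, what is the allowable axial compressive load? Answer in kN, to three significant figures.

P_allow = 54.8 kN

Buckling occurs about the weak axis: I_min = h·b³/12 = 179×83.4³/12 = 8.653×10^6 mm⁴ (b = 83.4 mm is the smaller dimension).
Effective length L_e = KL = 2×5.48 m = 10960 mm.
Euler critical load P_cr = π²EI/L_e² = π²×199000×8.653×10^6/10960² = 141500 N.
P_allow = P_cr/n = 141500/2.58 = 54840 N.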